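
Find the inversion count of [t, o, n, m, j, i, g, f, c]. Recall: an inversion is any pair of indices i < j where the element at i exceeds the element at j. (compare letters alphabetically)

36 inversions

Sweep left to right; for each value list the smaller values that follow it:
t → o, n, m, j, i, g, f, c → 8
o → n, m, j, i, g, f, c → 7
n → m, j, i, g, f, c → 6
m → j, i, g, f, c → 5
j → i, g, f, c → 4
i → g, f, c → 3
g → f, c → 2
f → c → 1
c → none → 0
Sum: 8 + 7 + 6 + 5 + 4 + 3 + 2 + 1 + 0 = 36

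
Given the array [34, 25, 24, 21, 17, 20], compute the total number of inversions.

Count, for each position, how many later elements it exceeds:
34: 5
25: 4
24: 3
21: 2
17: 0
20: 0
Sum: 5 + 4 + 3 + 2 + 0 + 0 = 14

14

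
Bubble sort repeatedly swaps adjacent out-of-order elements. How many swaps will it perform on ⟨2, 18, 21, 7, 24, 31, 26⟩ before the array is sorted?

3

Each adjacent swap fixes exactly one inversion, so the minimum swap count equals the number of inversions.
Count inversions — for each element, later elements that are smaller:
2: none → 0
18: 7 → 1
21: 7 → 1
7: none → 0
24: none → 0
31: 26 → 1
26: none → 0
Total inversions: 0 + 1 + 1 + 0 + 0 + 1 + 0 = 3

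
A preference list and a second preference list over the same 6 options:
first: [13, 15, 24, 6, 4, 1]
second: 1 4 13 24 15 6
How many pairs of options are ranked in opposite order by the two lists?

Assign each item its position (1..6) in the first ordering, then rewrite the second ordering as that position sequence:
positions: 13→1, 15→2, 24→3, 6→4, 4→5, 1→6
second ordering as positions: [6, 5, 1, 3, 2, 4]
Discordant pairs = inversions in this position sequence.
6: 5, 1, 3, 2, 4 → 5
5: 1, 3, 2, 4 → 4
1: 0
3: 2 → 1
2: 0
4: 0
Total: 5 + 4 + 0 + 1 + 0 + 0 = 10

10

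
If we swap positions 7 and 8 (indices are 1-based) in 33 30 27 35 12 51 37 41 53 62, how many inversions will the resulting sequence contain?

Positions 7 and 8 hold 37 and 41; after swapping, the array is [33, 30, 27, 35, 12, 51, 41, 37, 53, 62].
Count, for each position, how many later elements it exceeds:
33: 3
30: 2
27: 1
35: 1
12: 0
51: 2
41: 1
37: 0
53: 0
62: 0
Sum: 3 + 2 + 1 + 1 + 0 + 2 + 1 + 0 + 0 + 0 = 10

10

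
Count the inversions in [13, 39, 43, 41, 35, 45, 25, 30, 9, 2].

Count, for each position, how many later elements it exceeds:
13 → 9, 2 → 2
39 → 35, 25, 30, 9, 2 → 5
43 → 41, 35, 25, 30, 9, 2 → 6
41 → 35, 25, 30, 9, 2 → 5
35 → 25, 30, 9, 2 → 4
45 → 25, 30, 9, 2 → 4
25 → 9, 2 → 2
30 → 9, 2 → 2
9 → 2 → 1
2 → none → 0
Sum: 2 + 5 + 6 + 5 + 4 + 4 + 2 + 2 + 1 + 0 = 31

Inversions: 31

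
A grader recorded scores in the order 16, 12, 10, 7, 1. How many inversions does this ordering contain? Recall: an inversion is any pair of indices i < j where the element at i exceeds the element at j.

Inversions: 10

Count, for each position, how many later elements it exceeds:
16 → 12, 10, 7, 1 → 4
12 → 10, 7, 1 → 3
10 → 7, 1 → 2
7 → 1 → 1
1 → none → 0
Sum: 4 + 3 + 2 + 1 + 0 = 10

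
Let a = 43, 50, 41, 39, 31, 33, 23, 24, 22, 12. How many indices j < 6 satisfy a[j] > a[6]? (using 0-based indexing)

6 such elements

The element at index 6 is 23.
Elements before it: 43, 50, 41, 39, 31, 33
Those larger than 23: 43, 50, 41, 39, 31, 33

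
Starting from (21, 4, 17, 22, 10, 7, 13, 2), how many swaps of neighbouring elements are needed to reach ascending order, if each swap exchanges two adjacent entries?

The minimum number of adjacent swaps to sort an array equals its inversion count, since every such swap removes exactly one inversion.
Count inversions — for each element, later elements that are smaller:
21: 4, 17, 10, 7, 13, 2 → 6
4: 2 → 1
17: 10, 7, 13, 2 → 4
22: 10, 7, 13, 2 → 4
10: 7, 2 → 2
7: 2 → 1
13: 2 → 1
2: none → 0
Total inversions: 6 + 1 + 4 + 4 + 2 + 1 + 1 + 0 = 19

There are 19 swaps.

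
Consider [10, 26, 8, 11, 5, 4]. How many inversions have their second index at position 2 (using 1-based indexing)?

The element at index 2 is 26.
Elements before it: 10
None of them are larger than 26.

0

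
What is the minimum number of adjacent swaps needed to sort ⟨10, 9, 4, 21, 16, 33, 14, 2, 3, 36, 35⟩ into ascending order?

Swaps: 22

Minimum adjacent swaps = number of inversions (each swap of adjacent out-of-order elements removes one inversion and no swap can remove more).
Count inversions — for each element, later elements that are smaller:
10: 9, 4, 2, 3 → 4
9: 4, 2, 3 → 3
4: 2, 3 → 2
21: 16, 14, 2, 3 → 4
16: 14, 2, 3 → 3
33: 14, 2, 3 → 3
14: 2, 3 → 2
2: none → 0
3: none → 0
36: 35 → 1
35: none → 0
Total inversions: 4 + 3 + 2 + 4 + 3 + 3 + 2 + 0 + 0 + 1 + 0 = 22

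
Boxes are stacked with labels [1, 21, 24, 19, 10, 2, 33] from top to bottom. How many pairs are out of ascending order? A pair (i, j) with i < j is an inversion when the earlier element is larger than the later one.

9

For each element, count later entries that are smaller:
1 → none → 0
21 → 19, 10, 2 → 3
24 → 19, 10, 2 → 3
19 → 10, 2 → 2
10 → 2 → 1
2 → none → 0
33 → none → 0
Sum: 0 + 3 + 3 + 2 + 1 + 0 + 0 = 9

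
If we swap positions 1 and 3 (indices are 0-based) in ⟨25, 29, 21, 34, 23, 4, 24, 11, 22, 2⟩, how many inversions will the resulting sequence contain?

34 inversions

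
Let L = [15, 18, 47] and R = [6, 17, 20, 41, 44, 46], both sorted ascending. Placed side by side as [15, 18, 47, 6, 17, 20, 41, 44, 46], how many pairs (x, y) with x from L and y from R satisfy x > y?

Take each right-half value and tally the left-half values above it:
r = 6: 15, 18, 47 → 3
r = 17: 18, 47 → 2
r = 20: 47 → 1
r = 41: 47 → 1
r = 44: 47 → 1
r = 46: 47 → 1
Cross-inversions: 3 + 2 + 1 + 1 + 1 + 1 = 9

9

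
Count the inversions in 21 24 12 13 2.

Inversion pairs (indices are 0-based):
(0,2): 21 > 12
(0,3): 21 > 13
(0,4): 21 > 2
(1,2): 24 > 12
(1,3): 24 > 13
(1,4): 24 > 2
(2,4): 12 > 2
(3,4): 13 > 2
That's 8 pairs.

8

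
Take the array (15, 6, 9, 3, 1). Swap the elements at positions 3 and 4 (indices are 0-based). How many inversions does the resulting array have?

8 inversions

Positions 3 and 4 hold 3 and 1; after swapping, the array is [15, 6, 9, 1, 3].
Sweep left to right; for each value list the smaller values that follow it:
15: 4
6: 2
9: 2
1: 0
3: 0
Sum: 4 + 2 + 2 + 0 + 0 = 8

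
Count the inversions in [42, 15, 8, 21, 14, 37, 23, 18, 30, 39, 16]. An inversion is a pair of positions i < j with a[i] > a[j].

24 inversions

Count, for each position, how many later elements it exceeds:
42 → 15, 8, 21, 14, 37, 23, 18, 30, 39, 16 → 10
15 → 8, 14 → 2
8 → none → 0
21 → 14, 18, 16 → 3
14 → none → 0
37 → 23, 18, 30, 16 → 4
23 → 18, 16 → 2
18 → 16 → 1
30 → 16 → 1
39 → 16 → 1
16 → none → 0
Sum: 10 + 2 + 0 + 3 + 0 + 4 + 2 + 1 + 1 + 1 + 0 = 24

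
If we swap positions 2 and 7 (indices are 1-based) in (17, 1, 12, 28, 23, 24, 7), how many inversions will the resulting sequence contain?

10 inversions

Positions 2 and 7 hold 1 and 7; after swapping, the array is [17, 7, 12, 28, 23, 24, 1].
For each element, count later entries that are smaller:
17: 3
7: 1
12: 1
28: 3
23: 1
24: 1
1: 0
Sum: 3 + 1 + 1 + 3 + 1 + 1 + 0 = 10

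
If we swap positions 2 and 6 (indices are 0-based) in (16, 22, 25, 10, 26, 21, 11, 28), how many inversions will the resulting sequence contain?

Positions 2 and 6 hold 25 and 11; after swapping, the array is [16, 22, 11, 10, 26, 21, 25, 28].
Element-by-element contributions:
16 → 11, 10 → 2
22 → 11, 10, 21 → 3
11 → 10 → 1
10 → none → 0
26 → 21, 25 → 2
21 → none → 0
25 → none → 0
28 → none → 0
Sum: 2 + 3 + 1 + 0 + 2 + 0 + 0 + 0 = 8

8 inversions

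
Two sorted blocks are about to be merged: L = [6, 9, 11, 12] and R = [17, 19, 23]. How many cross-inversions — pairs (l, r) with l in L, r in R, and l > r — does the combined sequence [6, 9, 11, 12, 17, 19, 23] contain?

0

Take each right-half value and tally the left-half values above it:
r = 17: none → 0
r = 19: none → 0
r = 23: none → 0
Cross-inversions: 0 + 0 + 0 = 0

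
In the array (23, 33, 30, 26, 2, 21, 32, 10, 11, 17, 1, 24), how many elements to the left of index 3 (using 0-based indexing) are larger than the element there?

The element at index 3 is 26.
Elements before it: 23, 33, 30
Those larger than 26: 33, 30

2 such elements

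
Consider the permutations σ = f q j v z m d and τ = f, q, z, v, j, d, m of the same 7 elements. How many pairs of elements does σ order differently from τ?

There are 4 discordant pairs.

Assign each item its position (1..7) in the first ordering, then rewrite the second ordering as that position sequence:
positions: f→1, q→2, j→3, v→4, z→5, m→6, d→7
second ordering as positions: [1, 2, 5, 4, 3, 7, 6]
Discordant pairs = inversions in this position sequence.
1: 0
2: 0
5: 4, 3 → 2
4: 3 → 1
3: 0
7: 6 → 1
6: 0
Total: 0 + 0 + 2 + 1 + 0 + 1 + 0 = 4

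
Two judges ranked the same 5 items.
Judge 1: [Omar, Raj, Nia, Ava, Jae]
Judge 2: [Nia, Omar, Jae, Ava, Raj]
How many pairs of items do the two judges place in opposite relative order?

5 discordant pairs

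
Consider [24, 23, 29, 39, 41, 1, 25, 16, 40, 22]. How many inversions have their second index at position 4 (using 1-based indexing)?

0

The element at index 4 is 39.
Elements before it: 24, 23, 29
None of them are larger than 39.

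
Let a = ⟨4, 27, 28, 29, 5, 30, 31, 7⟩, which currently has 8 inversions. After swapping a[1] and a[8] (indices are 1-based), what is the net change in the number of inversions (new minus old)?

+3

Positions 1 and 8 hold 4 and 7; after swapping, the array is [7, 27, 28, 29, 5, 30, 31, 4].
Element-by-element contributions:
7 → 5, 4 → 2
27 → 5, 4 → 2
28 → 5, 4 → 2
29 → 5, 4 → 2
5 → 4 → 1
30 → 4 → 1
31 → 4 → 1
4 → none → 0
Sum: 2 + 2 + 2 + 2 + 1 + 1 + 1 + 0 = 11
Change: 11 − 8 = +3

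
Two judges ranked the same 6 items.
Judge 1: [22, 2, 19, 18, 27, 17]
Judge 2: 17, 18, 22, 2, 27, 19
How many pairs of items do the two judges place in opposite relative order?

9

Assign each item its position (1..6) in the first ordering, then rewrite the second ordering as that position sequence:
positions: 22→1, 2→2, 19→3, 18→4, 27→5, 17→6
second ordering as positions: [6, 4, 1, 2, 5, 3]
Discordant pairs = inversions in this position sequence.
6: 4, 1, 2, 5, 3 → 5
4: 1, 2, 3 → 3
1: 0
2: 0
5: 3 → 1
3: 0
Total: 5 + 3 + 0 + 0 + 1 + 0 = 9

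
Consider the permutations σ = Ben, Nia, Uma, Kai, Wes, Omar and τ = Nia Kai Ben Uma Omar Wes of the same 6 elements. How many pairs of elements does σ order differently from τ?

Assign each item its position (1..6) in the first ordering, then rewrite the second ordering as that position sequence:
positions: Ben→1, Nia→2, Uma→3, Kai→4, Wes→5, Omar→6
second ordering as positions: [2, 4, 1, 3, 6, 5]
Discordant pairs = inversions in this position sequence.
2: 1 → 1
4: 1, 3 → 2
1: 0
3: 0
6: 5 → 1
5: 0
Total: 1 + 2 + 0 + 0 + 1 + 0 = 4

4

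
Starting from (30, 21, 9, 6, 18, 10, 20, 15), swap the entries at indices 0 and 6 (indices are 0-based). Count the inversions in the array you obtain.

14 inversions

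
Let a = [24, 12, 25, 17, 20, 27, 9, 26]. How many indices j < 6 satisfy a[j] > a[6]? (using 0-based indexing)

6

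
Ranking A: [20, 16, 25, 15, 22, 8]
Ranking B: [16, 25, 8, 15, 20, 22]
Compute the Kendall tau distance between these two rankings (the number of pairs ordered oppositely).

6 discordant pairs

Assign each item its position (1..6) in the first ordering, then rewrite the second ordering as that position sequence:
positions: 20→1, 16→2, 25→3, 15→4, 22→5, 8→6
second ordering as positions: [2, 3, 6, 4, 1, 5]
Discordant pairs = inversions in this position sequence.
2: 1 → 1
3: 1 → 1
6: 4, 1, 5 → 3
4: 1 → 1
1: 0
5: 0
Total: 1 + 1 + 3 + 1 + 0 + 0 = 6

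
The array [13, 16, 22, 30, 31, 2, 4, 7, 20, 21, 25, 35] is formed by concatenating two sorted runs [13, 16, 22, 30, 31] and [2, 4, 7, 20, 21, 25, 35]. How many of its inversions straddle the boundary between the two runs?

23

For each element r of the right run, count left-run elements greater than r:
r = 2: 13, 16, 22, 30, 31 → 5
r = 4: 13, 16, 22, 30, 31 → 5
r = 7: 13, 16, 22, 30, 31 → 5
r = 20: 22, 30, 31 → 3
r = 21: 22, 30, 31 → 3
r = 25: 30, 31 → 2
r = 35: none → 0
Cross-inversions: 5 + 5 + 5 + 3 + 3 + 2 + 0 = 23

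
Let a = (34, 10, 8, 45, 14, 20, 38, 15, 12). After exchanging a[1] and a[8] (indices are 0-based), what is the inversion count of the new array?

19

Positions 1 and 8 hold 10 and 12; after swapping, the array is [34, 12, 8, 45, 14, 20, 38, 15, 10].
Count, for each position, how many later elements it exceeds:
34 → 12, 8, 14, 20, 15, 10 → 6
12 → 8, 10 → 2
8 → none → 0
45 → 14, 20, 38, 15, 10 → 5
14 → 10 → 1
20 → 15, 10 → 2
38 → 15, 10 → 2
15 → 10 → 1
10 → none → 0
Sum: 6 + 2 + 0 + 5 + 1 + 2 + 2 + 1 + 0 = 19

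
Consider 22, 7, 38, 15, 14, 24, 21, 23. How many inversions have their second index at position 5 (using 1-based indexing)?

3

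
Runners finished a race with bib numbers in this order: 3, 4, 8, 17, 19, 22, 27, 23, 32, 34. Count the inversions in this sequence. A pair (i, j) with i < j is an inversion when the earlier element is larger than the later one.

1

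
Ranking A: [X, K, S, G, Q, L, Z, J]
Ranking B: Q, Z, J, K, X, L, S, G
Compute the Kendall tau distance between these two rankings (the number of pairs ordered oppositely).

Assign each item its position (1..8) in the first ordering, then rewrite the second ordering as that position sequence:
positions: X→1, K→2, S→3, G→4, Q→5, L→6, Z→7, J→8
second ordering as positions: [5, 7, 8, 2, 1, 6, 3, 4]
Discordant pairs = inversions in this position sequence.
5: 2, 1, 3, 4 → 4
7: 2, 1, 6, 3, 4 → 5
8: 2, 1, 6, 3, 4 → 5
2: 1 → 1
1: 0
6: 3, 4 → 2
3: 0
4: 0
Total: 4 + 5 + 5 + 1 + 0 + 2 + 0 + 0 = 17

17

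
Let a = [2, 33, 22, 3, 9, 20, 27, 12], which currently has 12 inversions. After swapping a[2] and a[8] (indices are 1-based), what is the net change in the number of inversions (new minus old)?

-7

Positions 2 and 8 hold 33 and 12; after swapping, the array is [2, 12, 22, 3, 9, 20, 27, 33].
Element-by-element contributions:
2 → none → 0
12 → 3, 9 → 2
22 → 3, 9, 20 → 3
3 → none → 0
9 → none → 0
20 → none → 0
27 → none → 0
33 → none → 0
Sum: 0 + 2 + 3 + 0 + 0 + 0 + 0 + 0 = 5
Change: 5 − 12 = -7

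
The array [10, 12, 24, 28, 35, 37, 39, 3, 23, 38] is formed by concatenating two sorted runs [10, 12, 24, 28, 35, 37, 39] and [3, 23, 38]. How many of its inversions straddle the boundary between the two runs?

For each element r of the right run, count left-run elements greater than r:
r = 3: 10, 12, 24, 28, 35, 37, 39 → 7
r = 23: 24, 28, 35, 37, 39 → 5
r = 38: 39 → 1
Cross-inversions: 7 + 5 + 1 = 13

There are 13 cross-inversions.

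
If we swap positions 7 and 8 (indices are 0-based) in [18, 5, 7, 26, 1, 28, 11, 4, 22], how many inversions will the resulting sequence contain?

18 inversions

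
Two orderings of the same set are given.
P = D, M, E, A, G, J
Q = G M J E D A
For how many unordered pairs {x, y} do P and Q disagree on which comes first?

Assign each item its position (1..6) in the first ordering, then rewrite the second ordering as that position sequence:
positions: D→1, M→2, E→3, A→4, G→5, J→6
second ordering as positions: [5, 2, 6, 3, 1, 4]
Discordant pairs = inversions in this position sequence.
5: 2, 3, 1, 4 → 4
2: 1 → 1
6: 3, 1, 4 → 3
3: 1 → 1
1: 0
4: 0
Total: 4 + 1 + 3 + 1 + 0 + 0 = 9

9 disagreeing pairs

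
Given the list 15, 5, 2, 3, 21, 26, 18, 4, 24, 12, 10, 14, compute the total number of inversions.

29

Sweep left to right; for each value list the smaller values that follow it:
15: 7
5: 3
2: 0
3: 0
21: 5
26: 6
18: 4
4: 0
24: 3
12: 1
10: 0
14: 0
Sum: 7 + 3 + 0 + 0 + 5 + 6 + 4 + 0 + 3 + 1 + 0 + 0 = 29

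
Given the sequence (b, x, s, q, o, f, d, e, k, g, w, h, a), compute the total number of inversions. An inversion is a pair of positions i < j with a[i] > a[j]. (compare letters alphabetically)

48

Sweep left to right; for each value list the smaller values that follow it:
b → a → 1
x → s, q, o, f, d, e, k, g, w, h, a → 11
s → q, o, f, d, e, k, g, h, a → 9
q → o, f, d, e, k, g, h, a → 8
o → f, d, e, k, g, h, a → 7
f → d, e, a → 3
d → a → 1
e → a → 1
k → g, h, a → 3
g → a → 1
w → h, a → 2
h → a → 1
a → none → 0
Sum: 1 + 11 + 9 + 8 + 7 + 3 + 1 + 1 + 3 + 1 + 2 + 1 + 0 = 48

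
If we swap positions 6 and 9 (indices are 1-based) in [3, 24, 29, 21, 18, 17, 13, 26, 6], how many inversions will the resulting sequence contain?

Positions 6 and 9 hold 17 and 6; after swapping, the array is [3, 24, 29, 21, 18, 6, 13, 26, 17].
Count, for each position, how many later elements it exceeds:
3 → none → 0
24 → 21, 18, 6, 13, 17 → 5
29 → 21, 18, 6, 13, 26, 17 → 6
21 → 18, 6, 13, 17 → 4
18 → 6, 13, 17 → 3
6 → none → 0
13 → none → 0
26 → 17 → 1
17 → none → 0
Sum: 0 + 5 + 6 + 4 + 3 + 0 + 0 + 1 + 0 = 19

There are 19 inversions.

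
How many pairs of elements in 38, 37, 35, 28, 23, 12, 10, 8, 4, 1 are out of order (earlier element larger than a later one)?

Element-by-element contributions:
38: 9
37: 8
35: 7
28: 6
23: 5
12: 4
10: 3
8: 2
4: 1
1: 0
Sum: 9 + 8 + 7 + 6 + 5 + 4 + 3 + 2 + 1 + 0 = 45

Out-of-order pairs: 45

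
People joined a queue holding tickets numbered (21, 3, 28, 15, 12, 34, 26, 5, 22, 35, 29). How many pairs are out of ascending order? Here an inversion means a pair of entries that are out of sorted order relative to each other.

For each element, count later entries that are smaller:
21 → 3, 15, 12, 5 → 4
3 → none → 0
28 → 15, 12, 26, 5, 22 → 5
15 → 12, 5 → 2
12 → 5 → 1
34 → 26, 5, 22, 29 → 4
26 → 5, 22 → 2
5 → none → 0
22 → none → 0
35 → 29 → 1
29 → none → 0
Sum: 4 + 0 + 5 + 2 + 1 + 4 + 2 + 0 + 0 + 1 + 0 = 19

19 inversions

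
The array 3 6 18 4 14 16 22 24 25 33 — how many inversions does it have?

4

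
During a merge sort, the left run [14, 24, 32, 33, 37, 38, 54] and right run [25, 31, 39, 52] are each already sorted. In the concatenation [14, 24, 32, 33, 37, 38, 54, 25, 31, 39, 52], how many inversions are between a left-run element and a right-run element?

Count, for every r in R, how many entries of L exceed r:
r = 25: 32, 33, 37, 38, 54 → 5
r = 31: 32, 33, 37, 38, 54 → 5
r = 39: 54 → 1
r = 52: 54 → 1
Cross-inversions: 5 + 5 + 1 + 1 = 12

12 cross-inversions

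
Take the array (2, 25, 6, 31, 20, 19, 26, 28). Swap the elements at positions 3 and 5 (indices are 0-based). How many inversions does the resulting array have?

Positions 3 and 5 hold 31 and 19; after swapping, the array is [2, 25, 6, 19, 20, 31, 26, 28].
Sweep left to right; for each value list the smaller values that follow it:
2: 0
25: 3
6: 0
19: 0
20: 0
31: 2
26: 0
28: 0
Sum: 0 + 3 + 0 + 0 + 0 + 2 + 0 + 0 = 5

5 inversions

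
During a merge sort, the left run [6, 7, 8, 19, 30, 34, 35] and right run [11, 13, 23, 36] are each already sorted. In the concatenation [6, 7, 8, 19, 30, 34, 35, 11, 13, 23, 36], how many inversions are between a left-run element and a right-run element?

11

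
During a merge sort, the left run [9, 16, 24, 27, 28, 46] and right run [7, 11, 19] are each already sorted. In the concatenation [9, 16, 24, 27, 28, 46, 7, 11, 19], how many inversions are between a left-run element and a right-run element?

For each element r of the right run, count left-run elements greater than r:
r = 7: 9, 16, 24, 27, 28, 46 → 6
r = 11: 16, 24, 27, 28, 46 → 5
r = 19: 24, 27, 28, 46 → 4
Cross-inversions: 6 + 5 + 4 = 15

15 split inversions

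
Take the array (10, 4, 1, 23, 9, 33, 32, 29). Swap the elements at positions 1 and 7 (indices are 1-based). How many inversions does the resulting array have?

Positions 1 and 7 hold 10 and 32; after swapping, the array is [32, 4, 1, 23, 9, 33, 10, 29].
Count, for each position, how many later elements it exceeds:
32 → 4, 1, 23, 9, 10, 29 → 6
4 → 1 → 1
1 → none → 0
23 → 9, 10 → 2
9 → none → 0
33 → 10, 29 → 2
10 → none → 0
29 → none → 0
Sum: 6 + 1 + 0 + 2 + 0 + 2 + 0 + 0 = 11

11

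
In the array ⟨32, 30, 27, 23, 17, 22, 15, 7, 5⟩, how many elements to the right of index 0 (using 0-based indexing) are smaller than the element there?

The element at index 0 is 32.
Elements after it: 30, 27, 23, 17, 22, 15, 7, 5
Those smaller than 32: 30, 27, 23, 17, 22, 15, 7, 5

8 such elements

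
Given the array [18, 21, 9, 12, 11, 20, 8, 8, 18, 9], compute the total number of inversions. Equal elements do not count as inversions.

Out-of-order pairs: 28

For each element, count later entries that are smaller:
18 → 9, 12, 11, 8, 8, 9 → 6
21 → 9, 12, 11, 20, 8, 8, 18, 9 → 8
9 → 8, 8 → 2
12 → 11, 8, 8, 9 → 4
11 → 8, 8, 9 → 3
20 → 8, 8, 18, 9 → 4
8 → none → 0
8 → none → 0
18 → 9 → 1
9 → none → 0
Sum: 6 + 8 + 2 + 4 + 3 + 4 + 0 + 0 + 1 + 0 = 28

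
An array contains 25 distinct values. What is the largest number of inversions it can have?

A reversed (strictly descending) arrangement makes every pair an inversion, giving C(25, 2) inversions.
C(25, 2) = 25·24/2 = 300

300 inversions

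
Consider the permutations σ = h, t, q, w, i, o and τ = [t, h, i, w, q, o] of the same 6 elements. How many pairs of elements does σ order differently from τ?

4 discordant pairs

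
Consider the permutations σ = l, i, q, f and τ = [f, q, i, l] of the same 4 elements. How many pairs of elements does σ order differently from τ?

Assign each item its position (1..4) in the first ordering, then rewrite the second ordering as that position sequence:
positions: l→1, i→2, q→3, f→4
second ordering as positions: [4, 3, 2, 1]
Discordant pairs = inversions in this position sequence.
4: 3, 2, 1 → 3
3: 2, 1 → 2
2: 1 → 1
1: 0
Total: 3 + 2 + 1 + 0 = 6

6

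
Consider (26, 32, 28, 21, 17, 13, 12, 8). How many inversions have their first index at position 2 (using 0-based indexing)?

5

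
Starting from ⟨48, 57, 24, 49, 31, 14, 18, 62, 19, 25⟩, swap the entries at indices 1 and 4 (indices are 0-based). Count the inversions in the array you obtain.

24 inversions

Positions 1 and 4 hold 57 and 31; after swapping, the array is [48, 31, 24, 49, 57, 14, 18, 62, 19, 25].
Element-by-element contributions:
48: 6
31: 5
24: 3
49: 4
57: 4
14: 0
18: 0
62: 2
19: 0
25: 0
Sum: 6 + 5 + 3 + 4 + 4 + 0 + 0 + 2 + 0 + 0 = 24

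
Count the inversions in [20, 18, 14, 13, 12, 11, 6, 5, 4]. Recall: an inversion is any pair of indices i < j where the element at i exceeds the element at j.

For each element, count later entries that are smaller:
20 → 18, 14, 13, 12, 11, 6, 5, 4 → 8
18 → 14, 13, 12, 11, 6, 5, 4 → 7
14 → 13, 12, 11, 6, 5, 4 → 6
13 → 12, 11, 6, 5, 4 → 5
12 → 11, 6, 5, 4 → 4
11 → 6, 5, 4 → 3
6 → 5, 4 → 2
5 → 4 → 1
4 → none → 0
Sum: 8 + 7 + 6 + 5 + 4 + 3 + 2 + 1 + 0 = 36

36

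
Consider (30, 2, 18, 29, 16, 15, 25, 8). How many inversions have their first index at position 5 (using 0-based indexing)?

1 such element

The element at index 5 is 15.
Elements after it: 25, 8
Those smaller than 15: 8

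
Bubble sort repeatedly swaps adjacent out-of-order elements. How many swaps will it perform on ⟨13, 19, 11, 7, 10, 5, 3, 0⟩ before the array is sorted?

Each adjacent swap fixes exactly one inversion, so the minimum swap count equals the number of inversions.
Count inversions — for each element, later elements that are smaller:
13: 11, 7, 10, 5, 3, 0 → 6
19: 11, 7, 10, 5, 3, 0 → 6
11: 7, 10, 5, 3, 0 → 5
7: 5, 3, 0 → 3
10: 5, 3, 0 → 3
5: 3, 0 → 2
3: 0 → 1
0: none → 0
Total inversions: 6 + 6 + 5 + 3 + 3 + 2 + 1 + 0 = 26

26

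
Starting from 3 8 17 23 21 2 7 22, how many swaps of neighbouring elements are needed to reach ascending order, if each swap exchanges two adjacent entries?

Each adjacent swap fixes exactly one inversion, so the minimum swap count equals the number of inversions.
Count inversions — for each element, later elements that are smaller:
3: 2 → 1
8: 2, 7 → 2
17: 2, 7 → 2
23: 21, 2, 7, 22 → 4
21: 2, 7 → 2
2: none → 0
7: none → 0
22: none → 0
Total inversions: 1 + 2 + 2 + 4 + 2 + 0 + 0 + 0 = 11

Swaps: 11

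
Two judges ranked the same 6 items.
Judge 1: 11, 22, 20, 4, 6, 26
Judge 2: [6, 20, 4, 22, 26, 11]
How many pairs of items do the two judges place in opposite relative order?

10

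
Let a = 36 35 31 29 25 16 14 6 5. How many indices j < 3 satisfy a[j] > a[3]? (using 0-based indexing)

The element at index 3 is 29.
Elements before it: 36, 35, 31
Those larger than 29: 36, 35, 31

3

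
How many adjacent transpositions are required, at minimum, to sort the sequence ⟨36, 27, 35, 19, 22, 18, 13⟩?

Each adjacent swap fixes exactly one inversion, so the minimum swap count equals the number of inversions.
Count inversions — for each element, later elements that are smaller:
36: 27, 35, 19, 22, 18, 13 → 6
27: 19, 22, 18, 13 → 4
35: 19, 22, 18, 13 → 4
19: 18, 13 → 2
22: 18, 13 → 2
18: 13 → 1
13: none → 0
Total inversions: 6 + 4 + 4 + 2 + 2 + 1 + 0 = 19

19 swaps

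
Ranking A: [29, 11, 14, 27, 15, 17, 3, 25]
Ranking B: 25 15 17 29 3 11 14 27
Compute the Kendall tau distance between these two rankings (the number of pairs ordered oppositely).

18

Assign each item its position (1..8) in the first ordering, then rewrite the second ordering as that position sequence:
positions: 29→1, 11→2, 14→3, 27→4, 15→5, 17→6, 3→7, 25→8
second ordering as positions: [8, 5, 6, 1, 7, 2, 3, 4]
Discordant pairs = inversions in this position sequence.
8: 5, 6, 1, 7, 2, 3, 4 → 7
5: 1, 2, 3, 4 → 4
6: 1, 2, 3, 4 → 4
1: 0
7: 2, 3, 4 → 3
2: 0
3: 0
4: 0
Total: 7 + 4 + 4 + 0 + 3 + 0 + 0 + 0 = 18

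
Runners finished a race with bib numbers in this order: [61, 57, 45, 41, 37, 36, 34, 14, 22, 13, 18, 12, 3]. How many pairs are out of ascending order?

For each element, count later entries that are smaller:
61: 12
57: 11
45: 10
41: 9
37: 8
36: 7
34: 6
14: 3
22: 4
13: 2
18: 2
12: 1
3: 0
Sum: 12 + 11 + 10 + 9 + 8 + 7 + 6 + 3 + 4 + 2 + 2 + 1 + 0 = 75

75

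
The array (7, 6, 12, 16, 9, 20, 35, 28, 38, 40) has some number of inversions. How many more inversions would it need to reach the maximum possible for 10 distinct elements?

41

Maximum inversions for 10 distinct elements is C(10, 2) = 10·9/2 = 45.
Current inversions — for each element, count later smaller elements:
7: 1
6: 0
12: 1
16: 1
9: 0
20: 0
35: 1
28: 0
38: 0
40: 0
Current total: 1 + 0 + 1 + 1 + 0 + 0 + 1 + 0 + 0 + 0 = 4
Shortfall: 45 − 4 = 41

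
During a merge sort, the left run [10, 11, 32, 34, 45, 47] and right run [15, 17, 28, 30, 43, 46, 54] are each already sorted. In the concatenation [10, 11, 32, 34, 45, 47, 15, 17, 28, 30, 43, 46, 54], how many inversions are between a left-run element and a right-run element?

19

For each element r of the right run, count left-run elements greater than r:
r = 15: 32, 34, 45, 47 → 4
r = 17: 32, 34, 45, 47 → 4
r = 28: 32, 34, 45, 47 → 4
r = 30: 32, 34, 45, 47 → 4
r = 43: 45, 47 → 2
r = 46: 47 → 1
r = 54: none → 0
Cross-inversions: 4 + 4 + 4 + 4 + 2 + 1 + 0 = 19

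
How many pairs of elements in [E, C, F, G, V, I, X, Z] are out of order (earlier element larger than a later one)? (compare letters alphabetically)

Count, for each position, how many later elements it exceeds:
E: 1
C: 0
F: 0
G: 0
V: 1
I: 0
X: 0
Z: 0
Sum: 1 + 0 + 0 + 0 + 1 + 0 + 0 + 0 = 2

2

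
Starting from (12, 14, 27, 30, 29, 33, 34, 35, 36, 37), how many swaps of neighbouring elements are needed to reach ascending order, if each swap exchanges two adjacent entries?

Swaps: 1

Minimum adjacent swaps = number of inversions (each swap of adjacent out-of-order elements removes one inversion and no swap can remove more).
Count inversions — for each element, later elements that are smaller:
12: none → 0
14: none → 0
27: none → 0
30: 29 → 1
29: none → 0
33: none → 0
34: none → 0
35: none → 0
36: none → 0
37: none → 0
Total inversions: 0 + 0 + 0 + 1 + 0 + 0 + 0 + 0 + 0 + 0 = 1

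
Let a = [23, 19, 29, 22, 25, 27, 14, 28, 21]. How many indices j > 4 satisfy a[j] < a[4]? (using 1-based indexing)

2

The element at index 4 is 22.
Elements after it: 25, 27, 14, 28, 21
Those smaller than 22: 14, 21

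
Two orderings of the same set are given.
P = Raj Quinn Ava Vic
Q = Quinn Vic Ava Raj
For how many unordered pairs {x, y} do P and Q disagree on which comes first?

There are 4 disagreeing pairs.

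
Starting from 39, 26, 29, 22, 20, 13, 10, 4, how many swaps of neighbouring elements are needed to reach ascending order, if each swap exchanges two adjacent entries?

27

Minimum adjacent swaps = number of inversions (each swap of adjacent out-of-order elements removes one inversion and no swap can remove more).
Count inversions — for each element, later elements that are smaller:
39: 26, 29, 22, 20, 13, 10, 4 → 7
26: 22, 20, 13, 10, 4 → 5
29: 22, 20, 13, 10, 4 → 5
22: 20, 13, 10, 4 → 4
20: 13, 10, 4 → 3
13: 10, 4 → 2
10: 4 → 1
4: none → 0
Total inversions: 7 + 5 + 5 + 4 + 3 + 2 + 1 + 0 = 27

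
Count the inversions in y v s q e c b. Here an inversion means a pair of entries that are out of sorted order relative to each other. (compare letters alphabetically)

Sweep left to right; for each value list the smaller values that follow it:
y → v, s, q, e, c, b → 6
v → s, q, e, c, b → 5
s → q, e, c, b → 4
q → e, c, b → 3
e → c, b → 2
c → b → 1
b → none → 0
Sum: 6 + 5 + 4 + 3 + 2 + 1 + 0 = 21

21 inversions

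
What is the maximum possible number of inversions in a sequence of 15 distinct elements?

105

The maximum occurs when the array is in strictly decreasing order: every one of the C(15, 2) pairs is inverted.
C(15, 2) = 15·14/2 = 105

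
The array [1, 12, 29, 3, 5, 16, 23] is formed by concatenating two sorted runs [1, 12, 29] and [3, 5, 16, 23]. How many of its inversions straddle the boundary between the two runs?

Count, for every r in R, how many entries of L exceed r:
r = 3: 12, 29 → 2
r = 5: 12, 29 → 2
r = 16: 29 → 1
r = 23: 29 → 1
Cross-inversions: 2 + 2 + 1 + 1 = 6

6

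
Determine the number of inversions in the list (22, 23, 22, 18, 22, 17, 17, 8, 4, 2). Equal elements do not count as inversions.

39

For each element, count later entries that are smaller:
22 → 18, 17, 17, 8, 4, 2 → 6
23 → 22, 18, 22, 17, 17, 8, 4, 2 → 8
22 → 18, 17, 17, 8, 4, 2 → 6
18 → 17, 17, 8, 4, 2 → 5
22 → 17, 17, 8, 4, 2 → 5
17 → 8, 4, 2 → 3
17 → 8, 4, 2 → 3
8 → 4, 2 → 2
4 → 2 → 1
2 → none → 0
Sum: 6 + 8 + 6 + 5 + 5 + 3 + 3 + 2 + 1 + 0 = 39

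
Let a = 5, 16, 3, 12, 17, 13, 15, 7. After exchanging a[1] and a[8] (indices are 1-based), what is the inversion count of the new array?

13

Positions 1 and 8 hold 5 and 7; after swapping, the array is [7, 16, 3, 12, 17, 13, 15, 5].
Count, for each position, how many later elements it exceeds:
7 → 3, 5 → 2
16 → 3, 12, 13, 15, 5 → 5
3 → none → 0
12 → 5 → 1
17 → 13, 15, 5 → 3
13 → 5 → 1
15 → 5 → 1
5 → none → 0
Sum: 2 + 5 + 0 + 1 + 3 + 1 + 1 + 0 = 13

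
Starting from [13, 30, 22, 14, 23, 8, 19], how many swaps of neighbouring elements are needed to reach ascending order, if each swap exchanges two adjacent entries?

There are 12 swaps.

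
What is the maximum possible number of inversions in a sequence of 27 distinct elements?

351 inversions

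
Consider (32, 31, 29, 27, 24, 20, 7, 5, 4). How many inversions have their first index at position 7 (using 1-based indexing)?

The element at index 7 is 7.
Elements after it: 5, 4
Those smaller than 7: 5, 4

2 such elements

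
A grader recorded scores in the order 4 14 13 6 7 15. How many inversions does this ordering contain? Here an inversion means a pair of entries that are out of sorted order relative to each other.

Inversions: 5

Listing every pair i<j with a[i]>a[j] (using 1-based positions):
(2,3): 14 > 13
(2,4): 14 > 6
(2,5): 14 > 7
(3,4): 13 > 6
(3,5): 13 > 7
That's 5 pairs.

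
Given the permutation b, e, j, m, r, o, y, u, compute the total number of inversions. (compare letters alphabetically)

2

Sweep left to right; for each value list the smaller values that follow it:
b → none → 0
e → none → 0
j → none → 0
m → none → 0
r → o → 1
o → none → 0
y → u → 1
u → none → 0
Sum: 0 + 0 + 0 + 0 + 1 + 0 + 1 + 0 = 2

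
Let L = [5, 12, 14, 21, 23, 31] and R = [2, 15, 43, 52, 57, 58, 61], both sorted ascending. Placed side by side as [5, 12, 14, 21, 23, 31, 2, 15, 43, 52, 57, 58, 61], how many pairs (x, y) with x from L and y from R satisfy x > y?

9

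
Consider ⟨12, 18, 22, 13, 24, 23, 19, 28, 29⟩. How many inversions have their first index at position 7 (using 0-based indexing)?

0 such elements

The element at index 7 is 28.
Elements after it: 29
None of them are smaller than 28.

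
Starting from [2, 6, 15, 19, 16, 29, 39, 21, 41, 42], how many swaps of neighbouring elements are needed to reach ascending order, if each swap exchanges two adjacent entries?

3 adjacent swaps

Each adjacent swap fixes exactly one inversion, so the minimum swap count equals the number of inversions.
Count inversions — for each element, later elements that are smaller:
2: none → 0
6: none → 0
15: none → 0
19: 16 → 1
16: none → 0
29: 21 → 1
39: 21 → 1
21: none → 0
41: none → 0
42: none → 0
Total inversions: 0 + 0 + 0 + 1 + 0 + 1 + 1 + 0 + 0 + 0 = 3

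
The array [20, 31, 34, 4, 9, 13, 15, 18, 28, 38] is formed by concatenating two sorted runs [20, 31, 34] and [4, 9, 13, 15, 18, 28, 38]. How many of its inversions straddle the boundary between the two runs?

There are 17 cross-inversions.

Take each right-half value and tally the left-half values above it:
r = 4: 20, 31, 34 → 3
r = 9: 20, 31, 34 → 3
r = 13: 20, 31, 34 → 3
r = 15: 20, 31, 34 → 3
r = 18: 20, 31, 34 → 3
r = 28: 31, 34 → 2
r = 38: none → 0
Cross-inversions: 3 + 3 + 3 + 3 + 3 + 2 + 0 = 17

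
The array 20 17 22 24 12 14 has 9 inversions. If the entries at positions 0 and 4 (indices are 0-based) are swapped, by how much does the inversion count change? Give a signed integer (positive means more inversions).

Positions 0 and 4 hold 20 and 12; after swapping, the array is [12, 17, 22, 24, 20, 14].
Element-by-element contributions:
12 → none → 0
17 → 14 → 1
22 → 20, 14 → 2
24 → 20, 14 → 2
20 → 14 → 1
14 → none → 0
Sum: 0 + 1 + 2 + 2 + 1 + 0 = 6
Change: 6 − 9 = -3

-3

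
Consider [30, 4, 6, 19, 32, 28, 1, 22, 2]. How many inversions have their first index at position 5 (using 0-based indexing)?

3 such elements

The element at index 5 is 28.
Elements after it: 1, 22, 2
Those smaller than 28: 1, 22, 2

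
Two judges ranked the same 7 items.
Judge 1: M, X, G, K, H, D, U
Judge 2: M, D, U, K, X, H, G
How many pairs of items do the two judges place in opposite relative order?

11

Assign each item its position (1..7) in the first ordering, then rewrite the second ordering as that position sequence:
positions: M→1, X→2, G→3, K→4, H→5, D→6, U→7
second ordering as positions: [1, 6, 7, 4, 2, 5, 3]
Discordant pairs = inversions in this position sequence.
1: 0
6: 4, 2, 5, 3 → 4
7: 4, 2, 5, 3 → 4
4: 2, 3 → 2
2: 0
5: 3 → 1
3: 0
Total: 0 + 4 + 4 + 2 + 0 + 1 + 0 = 11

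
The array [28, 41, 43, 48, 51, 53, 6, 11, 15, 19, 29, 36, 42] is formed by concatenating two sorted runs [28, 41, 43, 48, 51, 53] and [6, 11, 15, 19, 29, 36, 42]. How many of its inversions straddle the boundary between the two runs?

38

Take each right-half value and tally the left-half values above it:
r = 6: 28, 41, 43, 48, 51, 53 → 6
r = 11: 28, 41, 43, 48, 51, 53 → 6
r = 15: 28, 41, 43, 48, 51, 53 → 6
r = 19: 28, 41, 43, 48, 51, 53 → 6
r = 29: 41, 43, 48, 51, 53 → 5
r = 36: 41, 43, 48, 51, 53 → 5
r = 42: 43, 48, 51, 53 → 4
Cross-inversions: 6 + 6 + 6 + 6 + 5 + 5 + 4 = 38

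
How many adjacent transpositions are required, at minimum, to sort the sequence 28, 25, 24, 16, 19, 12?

Minimum adjacent swaps = number of inversions (each swap of adjacent out-of-order elements removes one inversion and no swap can remove more).
Count inversions — for each element, later elements that are smaller:
28: 25, 24, 16, 19, 12 → 5
25: 24, 16, 19, 12 → 4
24: 16, 19, 12 → 3
16: 12 → 1
19: 12 → 1
12: none → 0
Total inversions: 5 + 4 + 3 + 1 + 1 + 0 = 14

14 swaps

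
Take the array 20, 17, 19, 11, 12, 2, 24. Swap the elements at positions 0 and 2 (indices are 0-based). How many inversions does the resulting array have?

Positions 0 and 2 hold 20 and 19; after swapping, the array is [19, 17, 20, 11, 12, 2, 24].
Count, for each position, how many later elements it exceeds:
19 → 17, 11, 12, 2 → 4
17 → 11, 12, 2 → 3
20 → 11, 12, 2 → 3
11 → 2 → 1
12 → 2 → 1
2 → none → 0
24 → none → 0
Sum: 4 + 3 + 3 + 1 + 1 + 0 + 0 = 12

12 inversions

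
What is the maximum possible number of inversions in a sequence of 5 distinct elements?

There are 10 inversions.

The maximum occurs when the array is in strictly decreasing order: every one of the C(5, 2) pairs is inverted.
C(5, 2) = 5·4/2 = 10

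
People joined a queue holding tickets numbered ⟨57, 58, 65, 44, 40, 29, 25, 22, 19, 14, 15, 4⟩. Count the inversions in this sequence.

Element-by-element contributions:
57 → 44, 40, 29, 25, 22, 19, 14, 15, 4 → 9
58 → 44, 40, 29, 25, 22, 19, 14, 15, 4 → 9
65 → 44, 40, 29, 25, 22, 19, 14, 15, 4 → 9
44 → 40, 29, 25, 22, 19, 14, 15, 4 → 8
40 → 29, 25, 22, 19, 14, 15, 4 → 7
29 → 25, 22, 19, 14, 15, 4 → 6
25 → 22, 19, 14, 15, 4 → 5
22 → 19, 14, 15, 4 → 4
19 → 14, 15, 4 → 3
14 → 4 → 1
15 → 4 → 1
4 → none → 0
Sum: 9 + 9 + 9 + 8 + 7 + 6 + 5 + 4 + 3 + 1 + 1 + 0 = 62

62 inversions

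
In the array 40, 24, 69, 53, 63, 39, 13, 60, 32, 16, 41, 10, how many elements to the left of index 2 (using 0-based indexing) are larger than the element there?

0 such elements

The element at index 2 is 69.
Elements before it: 40, 24
None of them are larger than 69.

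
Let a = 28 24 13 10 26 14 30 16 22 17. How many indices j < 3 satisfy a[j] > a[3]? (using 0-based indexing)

The element at index 3 is 10.
Elements before it: 28, 24, 13
Those larger than 10: 28, 24, 13

3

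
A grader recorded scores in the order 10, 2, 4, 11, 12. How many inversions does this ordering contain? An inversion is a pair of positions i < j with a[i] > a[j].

Element-by-element contributions:
10: 2
2: 0
4: 0
11: 0
12: 0
Sum: 2 + 0 + 0 + 0 + 0 = 2

There are 2 out-of-order pairs.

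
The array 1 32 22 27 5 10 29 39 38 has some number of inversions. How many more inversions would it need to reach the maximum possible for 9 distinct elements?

26 inversions short

Maximum inversions for 9 distinct elements is C(9, 2) = 9·8/2 = 36.
Current inversions — for each element, count later smaller elements:
1: 0
32: 5
22: 2
27: 2
5: 0
10: 0
29: 0
39: 1
38: 0
Current total: 0 + 5 + 2 + 2 + 0 + 0 + 0 + 1 + 0 = 10
Shortfall: 36 − 10 = 26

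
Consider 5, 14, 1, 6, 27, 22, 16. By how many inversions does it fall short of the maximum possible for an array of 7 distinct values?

15 inversions short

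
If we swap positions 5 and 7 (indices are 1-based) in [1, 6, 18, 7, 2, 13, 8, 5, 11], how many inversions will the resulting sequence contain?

Positions 5 and 7 hold 2 and 8; after swapping, the array is [1, 6, 18, 7, 8, 13, 2, 5, 11].
For each element, count later entries that are smaller:
1 → none → 0
6 → 2, 5 → 2
18 → 7, 8, 13, 2, 5, 11 → 6
7 → 2, 5 → 2
8 → 2, 5 → 2
13 → 2, 5, 11 → 3
2 → none → 0
5 → none → 0
11 → none → 0
Sum: 0 + 2 + 6 + 2 + 2 + 3 + 0 + 0 + 0 = 15

15 inversions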